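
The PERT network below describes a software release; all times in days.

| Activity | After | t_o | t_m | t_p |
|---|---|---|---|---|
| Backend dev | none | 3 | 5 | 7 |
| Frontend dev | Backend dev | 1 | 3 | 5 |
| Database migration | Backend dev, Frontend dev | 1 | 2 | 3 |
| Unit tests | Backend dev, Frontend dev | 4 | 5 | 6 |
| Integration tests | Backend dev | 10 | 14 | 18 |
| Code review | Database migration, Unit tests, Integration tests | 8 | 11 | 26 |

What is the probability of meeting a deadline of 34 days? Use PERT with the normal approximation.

0.725

te_Backend dev = (3 + 4·5 + 7)/6 = 30/6 = 5; σ²_Backend dev = ((7−3)/6)² = 0.444
te_Frontend dev = (1 + 4·3 + 5)/6 = 18/6 = 3; σ²_Frontend dev = ((5−1)/6)² = 0.444
te_Database migration = (1 + 4·2 + 3)/6 = 12/6 = 2; σ²_Database migration = ((3−1)/6)² = 0.111
te_Unit tests = (4 + 4·5 + 6)/6 = 30/6 = 5; σ²_Unit tests = ((6−4)/6)² = 0.111
te_Integration tests = (10 + 4·14 + 18)/6 = 84/6 = 14; σ²_Integration tests = ((18−10)/6)² = 1.778
te_Code review = (8 + 4·11 + 26)/6 = 78/6 = 13; σ²_Code review = ((26−8)/6)² = 9.000

Forward pass:
ES_Backend dev = 0; EF_Backend dev = 5
ES_Frontend dev = 5; EF_Frontend dev = 5+3 = 8
ES_Database migration = max(EF_Backend dev=5, EF_Frontend dev=8) = 8; EF_Database migration = 8+2 = 10
ES_Unit tests = max(EF_Backend dev=5, EF_Frontend dev=8) = 8; EF_Unit tests = 8+5 = 13
ES_Integration tests = 5; EF_Integration tests = 5+14 = 19
ES_Code review = max(EF_Database migration=10, EF_Unit tests=13, EF_Integration tests=19) = 19; EF_Code review = 19+13 = 32
Expected project duration μ = 32 days. Critical path: Backend dev → Integration tests → Code review.

Variance along critical path = 0.444 + 1.778 + 9.000 = 11.222; σ = √11.222 = 3.350 days.
Z = (34 − 32) / 3.350 = 0.597
P(T ≤ 34) = Φ(0.597) ≈ 0.725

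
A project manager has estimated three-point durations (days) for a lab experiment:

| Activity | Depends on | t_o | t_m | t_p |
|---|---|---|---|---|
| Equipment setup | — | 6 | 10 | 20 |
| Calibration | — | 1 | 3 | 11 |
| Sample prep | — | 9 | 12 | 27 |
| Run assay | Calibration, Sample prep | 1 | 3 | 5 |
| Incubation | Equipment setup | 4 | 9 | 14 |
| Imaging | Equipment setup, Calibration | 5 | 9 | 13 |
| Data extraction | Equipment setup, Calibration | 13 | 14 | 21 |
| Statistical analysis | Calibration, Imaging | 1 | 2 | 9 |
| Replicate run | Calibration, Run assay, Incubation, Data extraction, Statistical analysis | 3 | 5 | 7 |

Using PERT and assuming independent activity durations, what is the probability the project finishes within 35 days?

0.926

te_Equipment setup = (6 + 4·10 + 20)/6 = 66/6 = 11; σ²_Equipment setup = ((20−6)/6)² = 5.444
te_Calibration = (1 + 4·3 + 11)/6 = 24/6 = 4; σ²_Calibration = ((11−1)/6)² = 2.778
te_Sample prep = (9 + 4·12 + 27)/6 = 84/6 = 14; σ²_Sample prep = ((27−9)/6)² = 9.000
te_Run assay = (1 + 4·3 + 5)/6 = 18/6 = 3; σ²_Run assay = ((5−1)/6)² = 0.444
te_Incubation = (4 + 4·9 + 14)/6 = 54/6 = 9; σ²_Incubation = ((14−4)/6)² = 2.778
te_Imaging = (5 + 4·9 + 13)/6 = 54/6 = 9; σ²_Imaging = ((13−5)/6)² = 1.778
te_Data extraction = (13 + 4·14 + 21)/6 = 90/6 = 15; σ²_Data extraction = ((21−13)/6)² = 1.778
te_Statistical analysis = (1 + 4·2 + 9)/6 = 18/6 = 3; σ²_Statistical analysis = ((9−1)/6)² = 1.778
te_Replicate run = (3 + 4·5 + 7)/6 = 30/6 = 5; σ²_Replicate run = ((7−3)/6)² = 0.444

Forward pass:
ES_Equipment setup = 0; EF_Equipment setup = 11
ES_Calibration = 0; EF_Calibration = 4
ES_Sample prep = 0; EF_Sample prep = 14
ES_Run assay = max(EF_Calibration=4, EF_Sample prep=14) = 14; EF_Run assay = 14+3 = 17
ES_Incubation = 11; EF_Incubation = 11+9 = 20
ES_Imaging = max(EF_Equipment setup=11, EF_Calibration=4) = 11; EF_Imaging = 11+9 = 20
ES_Data extraction = max(EF_Equipment setup=11, EF_Calibration=4) = 11; EF_Data extraction = 11+15 = 26
ES_Statistical analysis = max(EF_Calibration=4, EF_Imaging=20) = 20; EF_Statistical analysis = 20+3 = 23
ES_Replicate run = max(EF_Calibration=4, EF_Run assay=17, EF_Incubation=20, EF_Data extraction=26, EF_Statistical analysis=23) = 26; EF_Replicate run = 26+5 = 31
Expected project duration μ = 31 days. Critical path: Equipment setup → Data extraction → Replicate run.

Variance along critical path = 5.444 + 1.778 + 0.444 = 7.667; σ = √7.667 = 2.769 days.
Z = (35 − 31) / 2.769 = 1.445
P(T ≤ 35) = Φ(1.445) ≈ 0.926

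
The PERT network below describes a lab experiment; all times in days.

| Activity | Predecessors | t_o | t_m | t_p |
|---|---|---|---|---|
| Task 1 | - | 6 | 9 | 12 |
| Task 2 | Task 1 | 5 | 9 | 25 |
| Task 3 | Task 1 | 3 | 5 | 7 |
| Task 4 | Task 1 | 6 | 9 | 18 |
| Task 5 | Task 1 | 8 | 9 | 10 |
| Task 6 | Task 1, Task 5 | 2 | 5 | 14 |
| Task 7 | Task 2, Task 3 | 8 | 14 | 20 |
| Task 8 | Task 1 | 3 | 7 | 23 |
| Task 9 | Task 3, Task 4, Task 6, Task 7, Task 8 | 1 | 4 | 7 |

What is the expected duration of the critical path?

te_Task 1 = (6 + 4·9 + 12)/6 = 54/6 = 9
te_Task 2 = (5 + 4·9 + 25)/6 = 66/6 = 11
te_Task 3 = (3 + 4·5 + 7)/6 = 30/6 = 5
te_Task 4 = (6 + 4·9 + 18)/6 = 60/6 = 10
te_Task 5 = (8 + 4·9 + 10)/6 = 54/6 = 9
te_Task 6 = (2 + 4·5 + 14)/6 = 36/6 = 6
te_Task 7 = (8 + 4·14 + 20)/6 = 84/6 = 14
te_Task 8 = (3 + 4·7 + 23)/6 = 54/6 = 9
te_Task 9 = (1 + 4·4 + 7)/6 = 24/6 = 4

Forward pass:
ES_Task 1 = 0; EF_Task 1 = 9
ES_Task 2 = 9; EF_Task 2 = 9+11 = 20
ES_Task 3 = 9; EF_Task 3 = 9+5 = 14
ES_Task 4 = 9; EF_Task 4 = 9+10 = 19
ES_Task 5 = 9; EF_Task 5 = 9+9 = 18
ES_Task 6 = max(EF_Task 1=9, EF_Task 5=18) = 18; EF_Task 6 = 18+6 = 24
ES_Task 7 = max(EF_Task 2=20, EF_Task 3=14) = 20; EF_Task 7 = 20+14 = 34
ES_Task 8 = 9; EF_Task 8 = 9+9 = 18
ES_Task 9 = max(EF_Task 3=14, EF_Task 4=19, EF_Task 6=24, EF_Task 7=34, EF_Task 8=18) = 34; EF_Task 9 = 34+4 = 38
Expected project duration μ = 38 days. Critical path: Task 1 → Task 2 → Task 7 → Task 9.

38 days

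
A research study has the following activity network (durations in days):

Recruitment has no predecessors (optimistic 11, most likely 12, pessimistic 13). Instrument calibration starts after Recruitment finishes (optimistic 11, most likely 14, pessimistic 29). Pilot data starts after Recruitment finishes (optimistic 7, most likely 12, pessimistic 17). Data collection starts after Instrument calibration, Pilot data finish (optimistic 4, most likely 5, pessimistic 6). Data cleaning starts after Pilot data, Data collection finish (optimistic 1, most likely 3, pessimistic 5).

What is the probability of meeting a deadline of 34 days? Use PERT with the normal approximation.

te_Recruitment = (11 + 4·12 + 13)/6 = 72/6 = 12; σ²_Recruitment = ((13−11)/6)² = 0.111
te_Instrument calibration = (11 + 4·14 + 29)/6 = 96/6 = 16; σ²_Instrument calibration = ((29−11)/6)² = 9.000
te_Pilot data = (7 + 4·12 + 17)/6 = 72/6 = 12; σ²_Pilot data = ((17−7)/6)² = 2.778
te_Data collection = (4 + 4·5 + 6)/6 = 30/6 = 5; σ²_Data collection = ((6−4)/6)² = 0.111
te_Data cleaning = (1 + 4·3 + 5)/6 = 18/6 = 3; σ²_Data cleaning = ((5−1)/6)² = 0.444

Forward pass:
ES_Recruitment = 0; EF_Recruitment = 12
ES_Instrument calibration = 12; EF_Instrument calibration = 12+16 = 28
ES_Pilot data = 12; EF_Pilot data = 12+12 = 24
ES_Data collection = max(EF_Instrument calibration=28, EF_Pilot data=24) = 28; EF_Data collection = 28+5 = 33
ES_Data cleaning = max(EF_Pilot data=24, EF_Data collection=33) = 33; EF_Data cleaning = 33+3 = 36
Expected project duration μ = 36 days. Critical path: Recruitment → Instrument calibration → Data collection → Data cleaning.

Variance along critical path = 0.111 + 9.000 + 0.111 + 0.444 = 9.667; σ = √9.667 = 3.109 days.
Z = (34 − 36) / 3.109 = -0.643
P(T ≤ 34) = Φ(-0.643) ≈ 0.260

0.260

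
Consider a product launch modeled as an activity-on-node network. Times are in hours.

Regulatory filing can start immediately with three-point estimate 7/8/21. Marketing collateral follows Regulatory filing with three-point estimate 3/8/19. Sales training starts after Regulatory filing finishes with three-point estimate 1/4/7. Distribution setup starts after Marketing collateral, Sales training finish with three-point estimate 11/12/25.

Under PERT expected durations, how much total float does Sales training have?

te_Regulatory filing = (7 + 4·8 + 21)/6 = 60/6 = 10
te_Marketing collateral = (3 + 4·8 + 19)/6 = 54/6 = 9
te_Sales training = (1 + 4·4 + 7)/6 = 24/6 = 4
te_Distribution setup = (11 + 4·12 + 25)/6 = 84/6 = 14

Forward pass:
ES_Regulatory filing = 0; EF_Regulatory filing = 10
ES_Marketing collateral = 10; EF_Marketing collateral = 10+9 = 19
ES_Sales training = 10; EF_Sales training = 10+4 = 14
ES_Distribution setup = max(EF_Marketing collateral=19, EF_Sales training=14) = 19; EF_Distribution setup = 19+14 = 33
Expected project duration μ = 33 hours. Critical path: Regulatory filing → Marketing collateral → Distribution setup.

Backward pass:
LF_Distribution setup = 33; LS_Distribution setup = 33−14 = 19
LF_Sales training = LS_Distribution setup = 19; LS_Sales training = 19−4 = 15
LF_Marketing collateral = LS_Distribution setup = 19; LS_Marketing collateral = 19−9 = 10
LF_Regulatory filing = min(LS_Marketing collateral=10, LS_Sales training=15) = 10; LS_Regulatory filing = 10−10 = 0
Slack_Sales training = LS_Sales training − ES_Sales training = 15 − 10 = 5

5 hours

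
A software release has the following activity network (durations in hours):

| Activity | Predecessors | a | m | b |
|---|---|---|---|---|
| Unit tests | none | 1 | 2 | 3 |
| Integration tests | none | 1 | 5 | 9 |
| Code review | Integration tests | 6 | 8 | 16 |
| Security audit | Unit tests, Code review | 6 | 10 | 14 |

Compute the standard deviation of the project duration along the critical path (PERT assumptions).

te_Unit tests = (1 + 4·2 + 3)/6 = 12/6 = 2; σ²_Unit tests = ((3−1)/6)² = 0.111
te_Integration tests = (1 + 4·5 + 9)/6 = 30/6 = 5; σ²_Integration tests = ((9−1)/6)² = 1.778
te_Code review = (6 + 4·8 + 16)/6 = 54/6 = 9; σ²_Code review = ((16−6)/6)² = 2.778
te_Security audit = (6 + 4·10 + 14)/6 = 60/6 = 10; σ²_Security audit = ((14−6)/6)² = 1.778

Forward pass:
ES_Unit tests = 0; EF_Unit tests = 2
ES_Integration tests = 0; EF_Integration tests = 5
ES_Code review = 5; EF_Code review = 5+9 = 14
ES_Security audit = max(EF_Unit tests=2, EF_Code review=14) = 14; EF_Security audit = 14+10 = 24
Expected project duration μ = 24 hours. Critical path: Integration tests → Code review → Security audit.

Variance along critical path = 1.778 + 2.778 + 1.778 = 6.333
σ = √6.333 = 2.517 hours

2.52 hours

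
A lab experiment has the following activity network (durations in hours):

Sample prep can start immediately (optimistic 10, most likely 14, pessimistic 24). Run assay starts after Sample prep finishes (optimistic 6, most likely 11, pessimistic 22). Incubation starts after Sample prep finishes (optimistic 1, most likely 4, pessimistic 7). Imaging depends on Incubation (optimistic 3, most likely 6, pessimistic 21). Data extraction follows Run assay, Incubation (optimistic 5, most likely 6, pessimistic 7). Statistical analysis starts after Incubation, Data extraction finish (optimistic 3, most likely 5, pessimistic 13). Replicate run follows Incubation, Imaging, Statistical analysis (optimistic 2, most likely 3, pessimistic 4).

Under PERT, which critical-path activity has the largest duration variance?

te_Sample prep = (10 + 4·14 + 24)/6 = 90/6 = 15; σ²_Sample prep = ((24−10)/6)² = 5.444
te_Run assay = (6 + 4·11 + 22)/6 = 72/6 = 12; σ²_Run assay = ((22−6)/6)² = 7.111
te_Incubation = (1 + 4·4 + 7)/6 = 24/6 = 4; σ²_Incubation = ((7−1)/6)² = 1.000
te_Imaging = (3 + 4·6 + 21)/6 = 48/6 = 8; σ²_Imaging = ((21−3)/6)² = 9.000
te_Data extraction = (5 + 4·6 + 7)/6 = 36/6 = 6; σ²_Data extraction = ((7−5)/6)² = 0.111
te_Statistical analysis = (3 + 4·5 + 13)/6 = 36/6 = 6; σ²_Statistical analysis = ((13−3)/6)² = 2.778
te_Replicate run = (2 + 4·3 + 4)/6 = 18/6 = 3; σ²_Replicate run = ((4−2)/6)² = 0.111

Forward pass:
ES_Sample prep = 0; EF_Sample prep = 15
ES_Run assay = 15; EF_Run assay = 15+12 = 27
ES_Incubation = 15; EF_Incubation = 15+4 = 19
ES_Imaging = 19; EF_Imaging = 19+8 = 27
ES_Data extraction = max(EF_Run assay=27, EF_Incubation=19) = 27; EF_Data extraction = 27+6 = 33
ES_Statistical analysis = max(EF_Incubation=19, EF_Data extraction=33) = 33; EF_Statistical analysis = 33+6 = 39
ES_Replicate run = max(EF_Incubation=19, EF_Imaging=27, EF_Statistical analysis=39) = 39; EF_Replicate run = 39+3 = 42
Expected project duration μ = 42 hours. Critical path: Sample prep → Run assay → Data extraction → Statistical analysis → Replicate run.

Variances on critical path: σ²_Sample prep=5.444, σ²_Run assay=7.111, σ²_Data extraction=0.111, σ²_Statistical analysis=2.778, σ²_Replicate run=0.111.
Largest is σ²_Run assay = 7.111.

Run assay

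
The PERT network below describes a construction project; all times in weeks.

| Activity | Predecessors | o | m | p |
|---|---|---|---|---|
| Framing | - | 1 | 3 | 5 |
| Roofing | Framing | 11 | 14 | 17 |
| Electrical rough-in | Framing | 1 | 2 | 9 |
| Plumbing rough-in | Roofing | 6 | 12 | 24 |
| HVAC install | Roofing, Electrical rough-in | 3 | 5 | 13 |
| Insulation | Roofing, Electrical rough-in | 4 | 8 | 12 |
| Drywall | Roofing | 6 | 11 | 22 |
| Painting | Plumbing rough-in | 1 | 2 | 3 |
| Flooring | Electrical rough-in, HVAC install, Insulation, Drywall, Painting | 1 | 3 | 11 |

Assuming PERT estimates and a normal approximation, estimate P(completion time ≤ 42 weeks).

0.950

te_Framing = (1 + 4·3 + 5)/6 = 18/6 = 3; σ²_Framing = ((5−1)/6)² = 0.444
te_Roofing = (11 + 4·14 + 17)/6 = 84/6 = 14; σ²_Roofing = ((17−11)/6)² = 1.000
te_Electrical rough-in = (1 + 4·2 + 9)/6 = 18/6 = 3; σ²_Electrical rough-in = ((9−1)/6)² = 1.778
te_Plumbing rough-in = (6 + 4·12 + 24)/6 = 78/6 = 13; σ²_Plumbing rough-in = ((24−6)/6)² = 9.000
te_HVAC install = (3 + 4·5 + 13)/6 = 36/6 = 6; σ²_HVAC install = ((13−3)/6)² = 2.778
te_Insulation = (4 + 4·8 + 12)/6 = 48/6 = 8; σ²_Insulation = ((12−4)/6)² = 1.778
te_Drywall = (6 + 4·11 + 22)/6 = 72/6 = 12; σ²_Drywall = ((22−6)/6)² = 7.111
te_Painting = (1 + 4·2 + 3)/6 = 12/6 = 2; σ²_Painting = ((3−1)/6)² = 0.111
te_Flooring = (1 + 4·3 + 11)/6 = 24/6 = 4; σ²_Flooring = ((11−1)/6)² = 2.778

Forward pass:
ES_Framing = 0; EF_Framing = 3
ES_Roofing = 3; EF_Roofing = 3+14 = 17
ES_Electrical rough-in = 3; EF_Electrical rough-in = 3+3 = 6
ES_Plumbing rough-in = 17; EF_Plumbing rough-in = 17+13 = 30
ES_HVAC install = max(EF_Roofing=17, EF_Electrical rough-in=6) = 17; EF_HVAC install = 17+6 = 23
ES_Insulation = max(EF_Roofing=17, EF_Electrical rough-in=6) = 17; EF_Insulation = 17+8 = 25
ES_Drywall = 17; EF_Drywall = 17+12 = 29
ES_Painting = 30; EF_Painting = 30+2 = 32
ES_Flooring = max(EF_Electrical rough-in=6, EF_HVAC install=23, EF_Insulation=25, EF_Drywall=29, EF_Painting=32) = 32; EF_Flooring = 32+4 = 36
Expected project duration μ = 36 weeks. Critical path: Framing → Roofing → Plumbing rough-in → Painting → Flooring.

Variance along critical path = 0.444 + 1.000 + 9.000 + 0.111 + 2.778 = 13.333; σ = √13.333 = 3.651 weeks.
Z = (42 − 36) / 3.651 = 1.643
P(T ≤ 42) = Φ(1.643) ≈ 0.950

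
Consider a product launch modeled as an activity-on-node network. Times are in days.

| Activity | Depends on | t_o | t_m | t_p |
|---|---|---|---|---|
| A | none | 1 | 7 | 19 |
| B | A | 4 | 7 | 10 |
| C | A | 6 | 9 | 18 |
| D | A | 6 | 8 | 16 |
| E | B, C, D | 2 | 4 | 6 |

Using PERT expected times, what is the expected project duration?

te_A = (1 + 4·7 + 19)/6 = 48/6 = 8
te_B = (4 + 4·7 + 10)/6 = 42/6 = 7
te_C = (6 + 4·9 + 18)/6 = 60/6 = 10
te_D = (6 + 4·8 + 16)/6 = 54/6 = 9
te_E = (2 + 4·4 + 6)/6 = 24/6 = 4

Forward pass:
ES_A = 0; EF_A = 8
ES_B = 8; EF_B = 8+7 = 15
ES_C = 8; EF_C = 8+10 = 18
ES_D = 8; EF_D = 8+9 = 17
ES_E = max(EF_B=15, EF_C=18, EF_D=17) = 18; EF_E = 18+4 = 22
Expected project duration μ = 22 days. Critical path: A → C → E.

22 days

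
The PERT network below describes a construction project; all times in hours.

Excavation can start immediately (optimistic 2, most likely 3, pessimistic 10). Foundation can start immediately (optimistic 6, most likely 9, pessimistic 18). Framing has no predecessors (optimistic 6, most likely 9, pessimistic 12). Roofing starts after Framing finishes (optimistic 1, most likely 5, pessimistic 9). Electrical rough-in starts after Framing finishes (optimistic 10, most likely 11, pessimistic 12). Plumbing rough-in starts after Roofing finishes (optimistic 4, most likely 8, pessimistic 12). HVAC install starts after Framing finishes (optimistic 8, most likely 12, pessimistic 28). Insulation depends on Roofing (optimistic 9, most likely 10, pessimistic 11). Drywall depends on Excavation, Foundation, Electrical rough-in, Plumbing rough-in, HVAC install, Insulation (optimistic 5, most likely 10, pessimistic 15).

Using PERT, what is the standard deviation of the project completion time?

te_Excavation = (2 + 4·3 + 10)/6 = 24/6 = 4; σ²_Excavation = ((10−2)/6)² = 1.778
te_Foundation = (6 + 4·9 + 18)/6 = 60/6 = 10; σ²_Foundation = ((18−6)/6)² = 4.000
te_Framing = (6 + 4·9 + 12)/6 = 54/6 = 9; σ²_Framing = ((12−6)/6)² = 1.000
te_Roofing = (1 + 4·5 + 9)/6 = 30/6 = 5; σ²_Roofing = ((9−1)/6)² = 1.778
te_Electrical rough-in = (10 + 4·11 + 12)/6 = 66/6 = 11; σ²_Electrical rough-in = ((12−10)/6)² = 0.111
te_Plumbing rough-in = (4 + 4·8 + 12)/6 = 48/6 = 8; σ²_Plumbing rough-in = ((12−4)/6)² = 1.778
te_HVAC install = (8 + 4·12 + 28)/6 = 84/6 = 14; σ²_HVAC install = ((28−8)/6)² = 11.111
te_Insulation = (9 + 4·10 + 11)/6 = 60/6 = 10; σ²_Insulation = ((11−9)/6)² = 0.111
te_Drywall = (5 + 4·10 + 15)/6 = 60/6 = 10; σ²_Drywall = ((15−5)/6)² = 2.778

Forward pass:
ES_Excavation = 0; EF_Excavation = 4
ES_Foundation = 0; EF_Foundation = 10
ES_Framing = 0; EF_Framing = 9
ES_Roofing = 9; EF_Roofing = 9+5 = 14
ES_Electrical rough-in = 9; EF_Electrical rough-in = 9+11 = 20
ES_Plumbing rough-in = 14; EF_Plumbing rough-in = 14+8 = 22
ES_HVAC install = 9; EF_HVAC install = 9+14 = 23
ES_Insulation = 14; EF_Insulation = 14+10 = 24
ES_Drywall = max(EF_Excavation=4, EF_Foundation=10, EF_Electrical rough-in=20, EF_Plumbing rough-in=22, EF_HVAC install=23, EF_Insulation=24) = 24; EF_Drywall = 24+10 = 34
Expected project duration μ = 34 hours. Critical path: Framing → Roofing → Insulation → Drywall.

Variance along critical path = 1.000 + 1.778 + 0.111 + 2.778 = 5.667
σ = √5.667 = 2.380 hours

2.38 hours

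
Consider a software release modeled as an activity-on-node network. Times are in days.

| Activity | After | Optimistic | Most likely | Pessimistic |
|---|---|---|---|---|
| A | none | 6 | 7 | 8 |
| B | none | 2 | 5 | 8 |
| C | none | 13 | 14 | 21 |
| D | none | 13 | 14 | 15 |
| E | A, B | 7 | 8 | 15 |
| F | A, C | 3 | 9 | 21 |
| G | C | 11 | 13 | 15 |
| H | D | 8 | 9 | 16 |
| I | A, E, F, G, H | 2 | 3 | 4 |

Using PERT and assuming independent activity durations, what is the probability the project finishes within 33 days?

0.905

te_A = (6 + 4·7 + 8)/6 = 42/6 = 7; σ²_A = ((8−6)/6)² = 0.111
te_B = (2 + 4·5 + 8)/6 = 30/6 = 5; σ²_B = ((8−2)/6)² = 1.000
te_C = (13 + 4·14 + 21)/6 = 90/6 = 15; σ²_C = ((21−13)/6)² = 1.778
te_D = (13 + 4·14 + 15)/6 = 84/6 = 14; σ²_D = ((15−13)/6)² = 0.111
te_E = (7 + 4·8 + 15)/6 = 54/6 = 9; σ²_E = ((15−7)/6)² = 1.778
te_F = (3 + 4·9 + 21)/6 = 60/6 = 10; σ²_F = ((21−3)/6)² = 9.000
te_G = (11 + 4·13 + 15)/6 = 78/6 = 13; σ²_G = ((15−11)/6)² = 0.444
te_H = (8 + 4·9 + 16)/6 = 60/6 = 10; σ²_H = ((16−8)/6)² = 1.778
te_I = (2 + 4·3 + 4)/6 = 18/6 = 3; σ²_I = ((4−2)/6)² = 0.111

Forward pass:
ES_A = 0; EF_A = 7
ES_B = 0; EF_B = 5
ES_C = 0; EF_C = 15
ES_D = 0; EF_D = 14
ES_E = max(EF_A=7, EF_B=5) = 7; EF_E = 7+9 = 16
ES_F = max(EF_A=7, EF_C=15) = 15; EF_F = 15+10 = 25
ES_G = 15; EF_G = 15+13 = 28
ES_H = 14; EF_H = 14+10 = 24
ES_I = max(EF_A=7, EF_E=16, EF_F=25, EF_G=28, EF_H=24) = 28; EF_I = 28+3 = 31
Expected project duration μ = 31 days. Critical path: C → G → I.

Variance along critical path = 1.778 + 0.444 + 0.111 = 2.333; σ = √2.333 = 1.528 days.
Z = (33 − 31) / 1.528 = 1.309
P(T ≤ 33) = Φ(1.309) ≈ 0.905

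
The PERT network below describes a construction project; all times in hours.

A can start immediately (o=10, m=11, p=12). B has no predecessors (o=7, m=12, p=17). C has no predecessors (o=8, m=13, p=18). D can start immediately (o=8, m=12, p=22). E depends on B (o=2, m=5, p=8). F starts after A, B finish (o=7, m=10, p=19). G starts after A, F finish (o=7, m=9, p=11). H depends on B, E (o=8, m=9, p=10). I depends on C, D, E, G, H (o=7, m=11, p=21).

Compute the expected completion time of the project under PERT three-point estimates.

44 hours

te_A = (10 + 4·11 + 12)/6 = 66/6 = 11
te_B = (7 + 4·12 + 17)/6 = 72/6 = 12
te_C = (8 + 4·13 + 18)/6 = 78/6 = 13
te_D = (8 + 4·12 + 22)/6 = 78/6 = 13
te_E = (2 + 4·5 + 8)/6 = 30/6 = 5
te_F = (7 + 4·10 + 19)/6 = 66/6 = 11
te_G = (7 + 4·9 + 11)/6 = 54/6 = 9
te_H = (8 + 4·9 + 10)/6 = 54/6 = 9
te_I = (7 + 4·11 + 21)/6 = 72/6 = 12

Forward pass:
ES_A = 0; EF_A = 11
ES_B = 0; EF_B = 12
ES_C = 0; EF_C = 13
ES_D = 0; EF_D = 13
ES_E = 12; EF_E = 12+5 = 17
ES_F = max(EF_A=11, EF_B=12) = 12; EF_F = 12+11 = 23
ES_G = max(EF_A=11, EF_F=23) = 23; EF_G = 23+9 = 32
ES_H = max(EF_B=12, EF_E=17) = 17; EF_H = 17+9 = 26
ES_I = max(EF_C=13, EF_D=13, EF_E=17, EF_G=32, EF_H=26) = 32; EF_I = 32+12 = 44
Expected project duration μ = 44 hours. Critical path: B → F → G → I.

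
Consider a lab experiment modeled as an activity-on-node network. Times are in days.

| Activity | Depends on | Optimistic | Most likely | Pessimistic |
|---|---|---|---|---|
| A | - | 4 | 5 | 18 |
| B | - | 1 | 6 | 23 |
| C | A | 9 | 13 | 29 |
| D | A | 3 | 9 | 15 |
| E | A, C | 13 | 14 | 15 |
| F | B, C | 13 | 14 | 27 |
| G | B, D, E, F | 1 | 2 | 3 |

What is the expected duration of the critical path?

40 days

te_A = (4 + 4·5 + 18)/6 = 42/6 = 7
te_B = (1 + 4·6 + 23)/6 = 48/6 = 8
te_C = (9 + 4·13 + 29)/6 = 90/6 = 15
te_D = (3 + 4·9 + 15)/6 = 54/6 = 9
te_E = (13 + 4·14 + 15)/6 = 84/6 = 14
te_F = (13 + 4·14 + 27)/6 = 96/6 = 16
te_G = (1 + 4·2 + 3)/6 = 12/6 = 2

Forward pass:
ES_A = 0; EF_A = 7
ES_B = 0; EF_B = 8
ES_C = 7; EF_C = 7+15 = 22
ES_D = 7; EF_D = 7+9 = 16
ES_E = max(EF_A=7, EF_C=22) = 22; EF_E = 22+14 = 36
ES_F = max(EF_B=8, EF_C=22) = 22; EF_F = 22+16 = 38
ES_G = max(EF_B=8, EF_D=16, EF_E=36, EF_F=38) = 38; EF_G = 38+2 = 40
Expected project duration μ = 40 days. Critical path: A → C → F → G.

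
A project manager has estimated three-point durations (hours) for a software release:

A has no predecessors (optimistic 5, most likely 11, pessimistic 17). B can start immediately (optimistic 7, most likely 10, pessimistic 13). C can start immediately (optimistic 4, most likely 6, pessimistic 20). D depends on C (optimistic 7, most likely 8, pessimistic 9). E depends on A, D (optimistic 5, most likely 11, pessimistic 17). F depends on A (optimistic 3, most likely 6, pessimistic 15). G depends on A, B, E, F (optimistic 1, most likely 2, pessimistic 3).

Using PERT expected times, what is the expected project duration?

29 hours

te_A = (5 + 4·11 + 17)/6 = 66/6 = 11
te_B = (7 + 4·10 + 13)/6 = 60/6 = 10
te_C = (4 + 4·6 + 20)/6 = 48/6 = 8
te_D = (7 + 4·8 + 9)/6 = 48/6 = 8
te_E = (5 + 4·11 + 17)/6 = 66/6 = 11
te_F = (3 + 4·6 + 15)/6 = 42/6 = 7
te_G = (1 + 4·2 + 3)/6 = 12/6 = 2

Forward pass:
ES_A = 0; EF_A = 11
ES_B = 0; EF_B = 10
ES_C = 0; EF_C = 8
ES_D = 8; EF_D = 8+8 = 16
ES_E = max(EF_A=11, EF_D=16) = 16; EF_E = 16+11 = 27
ES_F = 11; EF_F = 11+7 = 18
ES_G = max(EF_A=11, EF_B=10, EF_E=27, EF_F=18) = 27; EF_G = 27+2 = 29
Expected project duration μ = 29 hours. Critical path: C → D → E → G.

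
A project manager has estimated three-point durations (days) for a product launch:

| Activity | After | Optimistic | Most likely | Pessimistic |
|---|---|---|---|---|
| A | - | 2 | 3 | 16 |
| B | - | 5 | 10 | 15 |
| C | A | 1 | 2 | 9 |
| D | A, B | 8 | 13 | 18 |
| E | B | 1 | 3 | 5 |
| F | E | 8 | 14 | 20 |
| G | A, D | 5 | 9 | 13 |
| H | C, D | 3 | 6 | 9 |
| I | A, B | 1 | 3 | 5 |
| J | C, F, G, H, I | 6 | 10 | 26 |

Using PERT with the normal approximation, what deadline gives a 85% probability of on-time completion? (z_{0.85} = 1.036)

48.4 days

te_A = (2 + 4·3 + 16)/6 = 30/6 = 5; σ²_A = ((16−2)/6)² = 5.444
te_B = (5 + 4·10 + 15)/6 = 60/6 = 10; σ²_B = ((15−5)/6)² = 2.778
te_C = (1 + 4·2 + 9)/6 = 18/6 = 3; σ²_C = ((9−1)/6)² = 1.778
te_D = (8 + 4·13 + 18)/6 = 78/6 = 13; σ²_D = ((18−8)/6)² = 2.778
te_E = (1 + 4·3 + 5)/6 = 18/6 = 3; σ²_E = ((5−1)/6)² = 0.444
te_F = (8 + 4·14 + 20)/6 = 84/6 = 14; σ²_F = ((20−8)/6)² = 4.000
te_G = (5 + 4·9 + 13)/6 = 54/6 = 9; σ²_G = ((13−5)/6)² = 1.778
te_H = (3 + 4·6 + 9)/6 = 36/6 = 6; σ²_H = ((9−3)/6)² = 1.000
te_I = (1 + 4·3 + 5)/6 = 18/6 = 3; σ²_I = ((5−1)/6)² = 0.444
te_J = (6 + 4·10 + 26)/6 = 72/6 = 12; σ²_J = ((26−6)/6)² = 11.111

Forward pass:
ES_A = 0; EF_A = 5
ES_B = 0; EF_B = 10
ES_C = 5; EF_C = 5+3 = 8
ES_D = max(EF_A=5, EF_B=10) = 10; EF_D = 10+13 = 23
ES_E = 10; EF_E = 10+3 = 13
ES_F = 13; EF_F = 13+14 = 27
ES_G = max(EF_A=5, EF_D=23) = 23; EF_G = 23+9 = 32
ES_H = max(EF_C=8, EF_D=23) = 23; EF_H = 23+6 = 29
ES_I = max(EF_A=5, EF_B=10) = 10; EF_I = 10+3 = 13
ES_J = max(EF_C=8, EF_F=27, EF_G=32, EF_H=29, EF_I=13) = 32; EF_J = 32+12 = 44
Expected project duration μ = 44 days. Critical path: B → D → G → J.

Variance along critical path = 2.778 + 2.778 + 1.778 + 11.111 = 18.444; σ = 4.295 days.
D = μ + z·σ = 44 + 1.036·4.295 = 48.4 days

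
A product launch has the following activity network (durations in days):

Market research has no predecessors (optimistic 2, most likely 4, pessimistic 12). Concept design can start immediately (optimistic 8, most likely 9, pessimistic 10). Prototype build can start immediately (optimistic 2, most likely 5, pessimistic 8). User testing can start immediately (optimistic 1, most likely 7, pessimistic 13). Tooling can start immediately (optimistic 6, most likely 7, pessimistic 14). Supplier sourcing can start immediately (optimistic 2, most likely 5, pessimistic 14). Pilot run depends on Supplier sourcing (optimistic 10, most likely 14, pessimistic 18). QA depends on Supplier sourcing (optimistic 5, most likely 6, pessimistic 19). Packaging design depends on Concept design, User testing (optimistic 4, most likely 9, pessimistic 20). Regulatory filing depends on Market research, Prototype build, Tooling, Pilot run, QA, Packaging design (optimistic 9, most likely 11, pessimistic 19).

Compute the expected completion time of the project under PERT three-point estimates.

te_Market research = (2 + 4·4 + 12)/6 = 30/6 = 5
te_Concept design = (8 + 4·9 + 10)/6 = 54/6 = 9
te_Prototype build = (2 + 4·5 + 8)/6 = 30/6 = 5
te_User testing = (1 + 4·7 + 13)/6 = 42/6 = 7
te_Tooling = (6 + 4·7 + 14)/6 = 48/6 = 8
te_Supplier sourcing = (2 + 4·5 + 14)/6 = 36/6 = 6
te_Pilot run = (10 + 4·14 + 18)/6 = 84/6 = 14
te_QA = (5 + 4·6 + 19)/6 = 48/6 = 8
te_Packaging design = (4 + 4·9 + 20)/6 = 60/6 = 10
te_Regulatory filing = (9 + 4·11 + 19)/6 = 72/6 = 12

Forward pass:
ES_Market research = 0; EF_Market research = 5
ES_Concept design = 0; EF_Concept design = 9
ES_Prototype build = 0; EF_Prototype build = 5
ES_User testing = 0; EF_User testing = 7
ES_Tooling = 0; EF_Tooling = 8
ES_Supplier sourcing = 0; EF_Supplier sourcing = 6
ES_Pilot run = 6; EF_Pilot run = 6+14 = 20
ES_QA = 6; EF_QA = 6+8 = 14
ES_Packaging design = max(EF_Concept design=9, EF_User testing=7) = 9; EF_Packaging design = 9+10 = 19
ES_Regulatory filing = max(EF_Market research=5, EF_Prototype build=5, EF_Tooling=8, EF_Pilot run=20, EF_QA=14, EF_Packaging design=19) = 20; EF_Regulatory filing = 20+12 = 32
Expected project duration μ = 32 days. Critical path: Supplier sourcing → Pilot run → Regulatory filing.

32 days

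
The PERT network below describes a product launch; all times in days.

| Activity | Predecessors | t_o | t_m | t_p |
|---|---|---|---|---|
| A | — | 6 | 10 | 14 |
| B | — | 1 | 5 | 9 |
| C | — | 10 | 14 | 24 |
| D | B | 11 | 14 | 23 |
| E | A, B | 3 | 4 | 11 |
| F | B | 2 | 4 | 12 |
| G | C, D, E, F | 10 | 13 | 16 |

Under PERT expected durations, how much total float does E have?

te_A = (6 + 4·10 + 14)/6 = 60/6 = 10
te_B = (1 + 4·5 + 9)/6 = 30/6 = 5
te_C = (10 + 4·14 + 24)/6 = 90/6 = 15
te_D = (11 + 4·14 + 23)/6 = 90/6 = 15
te_E = (3 + 4·4 + 11)/6 = 30/6 = 5
te_F = (2 + 4·4 + 12)/6 = 30/6 = 5
te_G = (10 + 4·13 + 16)/6 = 78/6 = 13

Forward pass:
ES_A = 0; EF_A = 10
ES_B = 0; EF_B = 5
ES_C = 0; EF_C = 15
ES_D = 5; EF_D = 5+15 = 20
ES_E = max(EF_A=10, EF_B=5) = 10; EF_E = 10+5 = 15
ES_F = 5; EF_F = 5+5 = 10
ES_G = max(EF_C=15, EF_D=20, EF_E=15, EF_F=10) = 20; EF_G = 20+13 = 33
Expected project duration μ = 33 days. Critical path: B → D → G.

Backward pass:
LF_G = 33; LS_G = 33−13 = 20
LF_F = LS_G = 20; LS_F = 20−5 = 15
LF_E = LS_G = 20; LS_E = 20−5 = 15
LF_D = LS_G = 20; LS_D = 20−15 = 5
LF_C = LS_G = 20; LS_C = 20−15 = 5
LF_B = min(LS_D=5, LS_E=15, LS_F=15) = 5; LS_B = 5−5 = 0
LF_A = LS_E = 15; LS_A = 15−10 = 5
Slack_E = LS_E − ES_E = 15 − 10 = 5

5 days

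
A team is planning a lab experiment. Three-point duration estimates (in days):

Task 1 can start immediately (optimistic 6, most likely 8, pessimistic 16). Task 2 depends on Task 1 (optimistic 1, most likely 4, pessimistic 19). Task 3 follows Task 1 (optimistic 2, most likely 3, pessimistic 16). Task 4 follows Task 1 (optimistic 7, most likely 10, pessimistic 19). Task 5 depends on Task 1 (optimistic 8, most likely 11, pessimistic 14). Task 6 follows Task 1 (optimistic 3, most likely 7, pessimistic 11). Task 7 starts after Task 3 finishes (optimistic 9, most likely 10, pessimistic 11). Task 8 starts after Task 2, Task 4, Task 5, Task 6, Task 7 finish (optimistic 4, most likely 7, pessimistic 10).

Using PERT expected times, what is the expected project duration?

31 days

te_Task 1 = (6 + 4·8 + 16)/6 = 54/6 = 9
te_Task 2 = (1 + 4·4 + 19)/6 = 36/6 = 6
te_Task 3 = (2 + 4·3 + 16)/6 = 30/6 = 5
te_Task 4 = (7 + 4·10 + 19)/6 = 66/6 = 11
te_Task 5 = (8 + 4·11 + 14)/6 = 66/6 = 11
te_Task 6 = (3 + 4·7 + 11)/6 = 42/6 = 7
te_Task 7 = (9 + 4·10 + 11)/6 = 60/6 = 10
te_Task 8 = (4 + 4·7 + 10)/6 = 42/6 = 7

Forward pass:
ES_Task 1 = 0; EF_Task 1 = 9
ES_Task 2 = 9; EF_Task 2 = 9+6 = 15
ES_Task 3 = 9; EF_Task 3 = 9+5 = 14
ES_Task 4 = 9; EF_Task 4 = 9+11 = 20
ES_Task 5 = 9; EF_Task 5 = 9+11 = 20
ES_Task 6 = 9; EF_Task 6 = 9+7 = 16
ES_Task 7 = 14; EF_Task 7 = 14+10 = 24
ES_Task 8 = max(EF_Task 2=15, EF_Task 4=20, EF_Task 5=20, EF_Task 6=16, EF_Task 7=24) = 24; EF_Task 8 = 24+7 = 31
Expected project duration μ = 31 days. Critical path: Task 1 → Task 3 → Task 7 → Task 8.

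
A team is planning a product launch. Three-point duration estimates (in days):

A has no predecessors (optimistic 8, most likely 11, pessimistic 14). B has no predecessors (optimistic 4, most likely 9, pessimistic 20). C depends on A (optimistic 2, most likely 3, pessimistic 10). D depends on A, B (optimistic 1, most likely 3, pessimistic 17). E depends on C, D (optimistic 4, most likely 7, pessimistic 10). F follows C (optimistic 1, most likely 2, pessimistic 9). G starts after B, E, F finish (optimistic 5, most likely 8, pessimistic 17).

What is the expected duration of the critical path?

te_A = (8 + 4·11 + 14)/6 = 66/6 = 11
te_B = (4 + 4·9 + 20)/6 = 60/6 = 10
te_C = (2 + 4·3 + 10)/6 = 24/6 = 4
te_D = (1 + 4·3 + 17)/6 = 30/6 = 5
te_E = (4 + 4·7 + 10)/6 = 42/6 = 7
te_F = (1 + 4·2 + 9)/6 = 18/6 = 3
te_G = (5 + 4·8 + 17)/6 = 54/6 = 9

Forward pass:
ES_A = 0; EF_A = 11
ES_B = 0; EF_B = 10
ES_C = 11; EF_C = 11+4 = 15
ES_D = max(EF_A=11, EF_B=10) = 11; EF_D = 11+5 = 16
ES_E = max(EF_C=15, EF_D=16) = 16; EF_E = 16+7 = 23
ES_F = 15; EF_F = 15+3 = 18
ES_G = max(EF_B=10, EF_E=23, EF_F=18) = 23; EF_G = 23+9 = 32
Expected project duration μ = 32 days. Critical path: A → D → E → G.

32 days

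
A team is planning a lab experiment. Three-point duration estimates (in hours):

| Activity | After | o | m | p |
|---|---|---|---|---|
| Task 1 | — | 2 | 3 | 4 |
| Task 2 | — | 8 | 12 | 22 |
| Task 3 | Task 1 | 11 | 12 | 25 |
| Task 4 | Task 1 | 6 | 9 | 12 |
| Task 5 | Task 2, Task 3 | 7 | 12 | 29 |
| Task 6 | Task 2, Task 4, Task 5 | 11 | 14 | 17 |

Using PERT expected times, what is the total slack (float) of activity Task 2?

4 hours

te_Task 1 = (2 + 4·3 + 4)/6 = 18/6 = 3
te_Task 2 = (8 + 4·12 + 22)/6 = 78/6 = 13
te_Task 3 = (11 + 4·12 + 25)/6 = 84/6 = 14
te_Task 4 = (6 + 4·9 + 12)/6 = 54/6 = 9
te_Task 5 = (7 + 4·12 + 29)/6 = 84/6 = 14
te_Task 6 = (11 + 4·14 + 17)/6 = 84/6 = 14

Forward pass:
ES_Task 1 = 0; EF_Task 1 = 3
ES_Task 2 = 0; EF_Task 2 = 13
ES_Task 3 = 3; EF_Task 3 = 3+14 = 17
ES_Task 4 = 3; EF_Task 4 = 3+9 = 12
ES_Task 5 = max(EF_Task 2=13, EF_Task 3=17) = 17; EF_Task 5 = 17+14 = 31
ES_Task 6 = max(EF_Task 2=13, EF_Task 4=12, EF_Task 5=31) = 31; EF_Task 6 = 31+14 = 45
Expected project duration μ = 45 hours. Critical path: Task 1 → Task 3 → Task 5 → Task 6.

Backward pass:
LF_Task 6 = 45; LS_Task 6 = 45−14 = 31
LF_Task 5 = LS_Task 6 = 31; LS_Task 5 = 31−14 = 17
LF_Task 4 = LS_Task 6 = 31; LS_Task 4 = 31−9 = 22
LF_Task 3 = LS_Task 5 = 17; LS_Task 3 = 17−14 = 3
LF_Task 2 = min(LS_Task 5=17, LS_Task 6=31) = 17; LS_Task 2 = 17−13 = 4
LF_Task 1 = min(LS_Task 3=3, LS_Task 4=22) = 3; LS_Task 1 = 3−3 = 0
Slack_Task 2 = LS_Task 2 − ES_Task 2 = 4 − 0 = 4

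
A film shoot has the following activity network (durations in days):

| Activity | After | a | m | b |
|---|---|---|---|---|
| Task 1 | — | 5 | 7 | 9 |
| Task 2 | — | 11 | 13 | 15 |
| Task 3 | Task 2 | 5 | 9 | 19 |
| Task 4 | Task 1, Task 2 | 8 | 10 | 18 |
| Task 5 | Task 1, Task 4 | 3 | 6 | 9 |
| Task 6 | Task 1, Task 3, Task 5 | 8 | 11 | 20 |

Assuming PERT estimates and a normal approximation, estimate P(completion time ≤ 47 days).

0.959

te_Task 1 = (5 + 4·7 + 9)/6 = 42/6 = 7; σ²_Task 1 = ((9−5)/6)² = 0.444
te_Task 2 = (11 + 4·13 + 15)/6 = 78/6 = 13; σ²_Task 2 = ((15−11)/6)² = 0.444
te_Task 3 = (5 + 4·9 + 19)/6 = 60/6 = 10; σ²_Task 3 = ((19−5)/6)² = 5.444
te_Task 4 = (8 + 4·10 + 18)/6 = 66/6 = 11; σ²_Task 4 = ((18−8)/6)² = 2.778
te_Task 5 = (3 + 4·6 + 9)/6 = 36/6 = 6; σ²_Task 5 = ((9−3)/6)² = 1.000
te_Task 6 = (8 + 4·11 + 20)/6 = 72/6 = 12; σ²_Task 6 = ((20−8)/6)² = 4.000

Forward pass:
ES_Task 1 = 0; EF_Task 1 = 7
ES_Task 2 = 0; EF_Task 2 = 13
ES_Task 3 = 13; EF_Task 3 = 13+10 = 23
ES_Task 4 = max(EF_Task 1=7, EF_Task 2=13) = 13; EF_Task 4 = 13+11 = 24
ES_Task 5 = max(EF_Task 1=7, EF_Task 4=24) = 24; EF_Task 5 = 24+6 = 30
ES_Task 6 = max(EF_Task 1=7, EF_Task 3=23, EF_Task 5=30) = 30; EF_Task 6 = 30+12 = 42
Expected project duration μ = 42 days. Critical path: Task 2 → Task 4 → Task 5 → Task 6.

Variance along critical path = 0.444 + 2.778 + 1.000 + 4.000 = 8.222; σ = √8.222 = 2.867 days.
Z = (47 − 42) / 2.867 = 1.744
P(T ≤ 47) = Φ(1.744) ≈ 0.959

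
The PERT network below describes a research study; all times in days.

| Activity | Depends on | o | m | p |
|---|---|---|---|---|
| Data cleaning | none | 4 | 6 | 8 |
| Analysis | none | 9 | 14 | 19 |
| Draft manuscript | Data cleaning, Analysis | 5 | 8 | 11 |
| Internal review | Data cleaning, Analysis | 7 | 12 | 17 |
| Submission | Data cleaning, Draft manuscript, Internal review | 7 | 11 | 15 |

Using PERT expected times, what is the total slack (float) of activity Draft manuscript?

4 days

te_Data cleaning = (4 + 4·6 + 8)/6 = 36/6 = 6
te_Analysis = (9 + 4·14 + 19)/6 = 84/6 = 14
te_Draft manuscript = (5 + 4·8 + 11)/6 = 48/6 = 8
te_Internal review = (7 + 4·12 + 17)/6 = 72/6 = 12
te_Submission = (7 + 4·11 + 15)/6 = 66/6 = 11

Forward pass:
ES_Data cleaning = 0; EF_Data cleaning = 6
ES_Analysis = 0; EF_Analysis = 14
ES_Draft manuscript = max(EF_Data cleaning=6, EF_Analysis=14) = 14; EF_Draft manuscript = 14+8 = 22
ES_Internal review = max(EF_Data cleaning=6, EF_Analysis=14) = 14; EF_Internal review = 14+12 = 26
ES_Submission = max(EF_Data cleaning=6, EF_Draft manuscript=22, EF_Internal review=26) = 26; EF_Submission = 26+11 = 37
Expected project duration μ = 37 days. Critical path: Analysis → Internal review → Submission.

Backward pass:
LF_Submission = 37; LS_Submission = 37−11 = 26
LF_Internal review = LS_Submission = 26; LS_Internal review = 26−12 = 14
LF_Draft manuscript = LS_Submission = 26; LS_Draft manuscript = 26−8 = 18
LF_Analysis = min(LS_Draft manuscript=18, LS_Internal review=14) = 14; LS_Analysis = 14−14 = 0
LF_Data cleaning = min(LS_Draft manuscript=18, LS_Internal review=14, LS_Submission=26) = 14; LS_Data cleaning = 14−6 = 8
Slack_Draft manuscript = LS_Draft manuscript − ES_Draft manuscript = 18 − 14 = 4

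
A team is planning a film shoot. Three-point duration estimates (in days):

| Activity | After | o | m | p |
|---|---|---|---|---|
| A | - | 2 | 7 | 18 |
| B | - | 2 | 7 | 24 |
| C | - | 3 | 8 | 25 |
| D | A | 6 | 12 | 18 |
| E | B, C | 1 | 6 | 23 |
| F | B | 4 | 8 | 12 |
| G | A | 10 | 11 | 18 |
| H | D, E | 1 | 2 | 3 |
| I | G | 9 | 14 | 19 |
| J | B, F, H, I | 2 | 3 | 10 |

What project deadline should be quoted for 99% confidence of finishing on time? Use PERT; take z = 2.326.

46.5 days

te_A = (2 + 4·7 + 18)/6 = 48/6 = 8; σ²_A = ((18−2)/6)² = 7.111
te_B = (2 + 4·7 + 24)/6 = 54/6 = 9; σ²_B = ((24−2)/6)² = 13.444
te_C = (3 + 4·8 + 25)/6 = 60/6 = 10; σ²_C = ((25−3)/6)² = 13.444
te_D = (6 + 4·12 + 18)/6 = 72/6 = 12; σ²_D = ((18−6)/6)² = 4.000
te_E = (1 + 4·6 + 23)/6 = 48/6 = 8; σ²_E = ((23−1)/6)² = 13.444
te_F = (4 + 4·8 + 12)/6 = 48/6 = 8; σ²_F = ((12−4)/6)² = 1.778
te_G = (10 + 4·11 + 18)/6 = 72/6 = 12; σ²_G = ((18−10)/6)² = 1.778
te_H = (1 + 4·2 + 3)/6 = 12/6 = 2; σ²_H = ((3−1)/6)² = 0.111
te_I = (9 + 4·14 + 19)/6 = 84/6 = 14; σ²_I = ((19−9)/6)² = 2.778
te_J = (2 + 4·3 + 10)/6 = 24/6 = 4; σ²_J = ((10−2)/6)² = 1.778

Forward pass:
ES_A = 0; EF_A = 8
ES_B = 0; EF_B = 9
ES_C = 0; EF_C = 10
ES_D = 8; EF_D = 8+12 = 20
ES_E = max(EF_B=9, EF_C=10) = 10; EF_E = 10+8 = 18
ES_F = 9; EF_F = 9+8 = 17
ES_G = 8; EF_G = 8+12 = 20
ES_H = max(EF_D=20, EF_E=18) = 20; EF_H = 20+2 = 22
ES_I = 20; EF_I = 20+14 = 34
ES_J = max(EF_B=9, EF_F=17, EF_H=22, EF_I=34) = 34; EF_J = 34+4 = 38
Expected project duration μ = 38 days. Critical path: A → G → I → J.

Variance along critical path = 7.111 + 1.778 + 2.778 + 1.778 = 13.444; σ = 3.667 days.
D = μ + z·σ = 38 + 2.326·3.667 = 46.5 days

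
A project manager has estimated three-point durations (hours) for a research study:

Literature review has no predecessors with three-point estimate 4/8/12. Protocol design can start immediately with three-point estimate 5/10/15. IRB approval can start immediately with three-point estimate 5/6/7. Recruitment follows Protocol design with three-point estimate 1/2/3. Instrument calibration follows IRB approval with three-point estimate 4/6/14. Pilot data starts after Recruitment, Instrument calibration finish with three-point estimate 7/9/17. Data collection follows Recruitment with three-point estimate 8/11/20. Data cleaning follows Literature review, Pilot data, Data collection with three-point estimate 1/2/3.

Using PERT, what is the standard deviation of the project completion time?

te_Literature review = (4 + 4·8 + 12)/6 = 48/6 = 8; σ²_Literature review = ((12−4)/6)² = 1.778
te_Protocol design = (5 + 4·10 + 15)/6 = 60/6 = 10; σ²_Protocol design = ((15−5)/6)² = 2.778
te_IRB approval = (5 + 4·6 + 7)/6 = 36/6 = 6; σ²_IRB approval = ((7−5)/6)² = 0.111
te_Recruitment = (1 + 4·2 + 3)/6 = 12/6 = 2; σ²_Recruitment = ((3−1)/6)² = 0.111
te_Instrument calibration = (4 + 4·6 + 14)/6 = 42/6 = 7; σ²_Instrument calibration = ((14−4)/6)² = 2.778
te_Pilot data = (7 + 4·9 + 17)/6 = 60/6 = 10; σ²_Pilot data = ((17−7)/6)² = 2.778
te_Data collection = (8 + 4·11 + 20)/6 = 72/6 = 12; σ²_Data collection = ((20−8)/6)² = 4.000
te_Data cleaning = (1 + 4·2 + 3)/6 = 12/6 = 2; σ²_Data cleaning = ((3−1)/6)² = 0.111

Forward pass:
ES_Literature review = 0; EF_Literature review = 8
ES_Protocol design = 0; EF_Protocol design = 10
ES_IRB approval = 0; EF_IRB approval = 6
ES_Recruitment = 10; EF_Recruitment = 10+2 = 12
ES_Instrument calibration = 6; EF_Instrument calibration = 6+7 = 13
ES_Pilot data = max(EF_Recruitment=12, EF_Instrument calibration=13) = 13; EF_Pilot data = 13+10 = 23
ES_Data collection = 12; EF_Data collection = 12+12 = 24
ES_Data cleaning = max(EF_Literature review=8, EF_Pilot data=23, EF_Data collection=24) = 24; EF_Data cleaning = 24+2 = 26
Expected project duration μ = 26 hours. Critical path: Protocol design → Recruitment → Data collection → Data cleaning.

Variance along critical path = 2.778 + 0.111 + 4.000 + 0.111 = 7.000
σ = √7.000 = 2.646 hours

2.65 hours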